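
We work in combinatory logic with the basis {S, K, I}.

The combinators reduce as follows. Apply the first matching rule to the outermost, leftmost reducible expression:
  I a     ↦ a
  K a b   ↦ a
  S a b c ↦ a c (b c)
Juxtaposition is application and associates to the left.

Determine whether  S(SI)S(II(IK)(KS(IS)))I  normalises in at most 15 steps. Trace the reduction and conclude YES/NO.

Answer: YES — reaches normal form S(SI) in 14 ≤ 15 steps

Derivation:
  start: S(SI)S(II(IK)(KS(IS)))I
  step 1: SI(II(IK)(KS(IS)))(S(II(IK)(KS(IS))))I
  step 2: I(S(II(IK)(KS(IS))))(II(IK)(KS(IS))(S(II(IK)(KS(IS)))))I
  step 3: S(II(IK)(KS(IS)))(II(IK)(KS(IS))(S(II(IK)(KS(IS)))))I
  step 4: II(IK)(KS(IS))I(II(IK)(KS(IS))(S(II(IK)(KS(IS))))I)
  step 5: I(IK)(KS(IS))I(II(IK)(KS(IS))(S(II(IK)(KS(IS))))I)
  step 6: IK(KS(IS))I(II(IK)(KS(IS))(S(II(IK)(KS(IS))))I)
  step 7: K(KS(IS))I(II(IK)(KS(IS))(S(II(IK)(KS(IS))))I)
  step 8: KS(IS)(II(IK)(KS(IS))(S(II(IK)(KS(IS))))I)
  step 9: S(II(IK)(KS(IS))(S(II(IK)(KS(IS))))I)
  step 10: S(I(IK)(KS(IS))(S(II(IK)(KS(IS))))I)
  step 11: S(IK(KS(IS))(S(II(IK)(KS(IS))))I)
  step 12: S(K(KS(IS))(S(II(IK)(KS(IS))))I)
  step 13: S(KS(IS)I)
  step 14: S(SI)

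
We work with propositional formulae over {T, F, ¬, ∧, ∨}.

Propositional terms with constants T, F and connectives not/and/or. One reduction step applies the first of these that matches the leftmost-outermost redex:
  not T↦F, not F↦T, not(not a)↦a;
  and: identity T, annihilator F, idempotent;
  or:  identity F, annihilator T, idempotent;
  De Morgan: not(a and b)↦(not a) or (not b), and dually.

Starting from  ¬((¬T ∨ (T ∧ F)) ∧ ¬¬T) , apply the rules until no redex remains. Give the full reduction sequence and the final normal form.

Answer: normal form = T  (in 9 steps)

Reduction:
  start: ¬((¬T ∨ (T ∧ F)) ∧ ¬¬T)
  [1] ¬(¬T ∨ (T ∧ F)) ∨ ¬¬¬T
  [2] (¬¬T ∧ ¬(T ∧ F)) ∨ ¬¬¬T
  [3] (T ∧ ¬(T ∧ F)) ∨ ¬¬¬T
  [4] ¬(T ∧ F) ∨ ¬¬¬T
  [5] (¬T ∨ ¬F) ∨ ¬¬¬T
  [6] (F ∨ ¬F) ∨ ¬¬¬T
  [7] ¬F ∨ ¬¬¬T
  [8] T ∨ ¬¬¬T
  [9] T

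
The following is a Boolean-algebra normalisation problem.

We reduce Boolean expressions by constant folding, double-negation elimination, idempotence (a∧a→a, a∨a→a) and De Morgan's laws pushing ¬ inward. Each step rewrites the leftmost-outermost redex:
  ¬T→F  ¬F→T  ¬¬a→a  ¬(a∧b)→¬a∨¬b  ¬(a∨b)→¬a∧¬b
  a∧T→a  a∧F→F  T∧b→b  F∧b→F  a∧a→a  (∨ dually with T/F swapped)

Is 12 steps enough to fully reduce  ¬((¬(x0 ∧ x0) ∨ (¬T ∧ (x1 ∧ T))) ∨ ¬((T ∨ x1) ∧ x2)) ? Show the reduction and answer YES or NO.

  start: ¬((¬(x0 ∧ x0) ∨ (¬T ∧ (x1 ∧ T))) ∨ ¬((T ∨ x1) ∧ x2))
  step 1: ¬(¬(x0 ∧ x0) ∨ (¬T ∧ (x1 ∧ T))) ∧ ¬¬((T ∨ x1) ∧ x2)
  step 2: (¬¬(x0 ∧ x0) ∧ ¬(¬T ∧ (x1 ∧ T))) ∧ ¬¬((T ∨ x1) ∧ x2)
  step 3: ((x0 ∧ x0) ∧ ¬(¬T ∧ (x1 ∧ T))) ∧ ¬¬((T ∨ x1) ∧ x2)
  step 4: (x0 ∧ ¬(¬T ∧ (x1 ∧ T))) ∧ ¬¬((T ∨ x1) ∧ x2)
  step 5: (x0 ∧ (¬¬T ∨ ¬(x1 ∧ T))) ∧ ¬¬((T ∨ x1) ∧ x2)
  step 6: (x0 ∧ (T ∨ ¬(x1 ∧ T))) ∧ ¬¬((T ∨ x1) ∧ x2)
  step 7: (x0 ∧ T) ∧ ¬¬((T ∨ x1) ∧ x2)
  step 8: x0 ∧ ¬¬((T ∨ x1) ∧ x2)
  step 9: x0 ∧ ((T ∨ x1) ∧ x2)
  step 10: x0 ∧ (T ∧ x2)
  step 11: x0 ∧ x2

Answer: YES — reaches normal form x0 ∧ x2 in 11 ≤ 12 steps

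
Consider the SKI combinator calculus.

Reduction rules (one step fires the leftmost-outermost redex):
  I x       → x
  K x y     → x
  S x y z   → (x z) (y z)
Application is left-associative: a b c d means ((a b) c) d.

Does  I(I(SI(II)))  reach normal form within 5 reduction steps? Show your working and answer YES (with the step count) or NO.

Answer: YES — reaches normal form SII in 3 ≤ 5 steps

Reduction:
  start: I(I(SI(II)))
  step 1: I(SI(II))
  step 2: SI(II)
  step 3: SII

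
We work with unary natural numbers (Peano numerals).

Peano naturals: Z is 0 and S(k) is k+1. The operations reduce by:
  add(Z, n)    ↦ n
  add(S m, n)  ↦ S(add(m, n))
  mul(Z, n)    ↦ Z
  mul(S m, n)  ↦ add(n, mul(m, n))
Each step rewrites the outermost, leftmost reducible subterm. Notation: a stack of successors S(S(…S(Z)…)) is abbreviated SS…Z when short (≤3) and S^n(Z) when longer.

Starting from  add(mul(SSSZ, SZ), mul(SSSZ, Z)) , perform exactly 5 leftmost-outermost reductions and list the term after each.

  start: add(mul(SSSZ, SZ), mul(SSSZ, Z))
  [1] add(add(SZ, mul(SSZ, SZ)), mul(SSSZ, Z))
  [2] add(S(add(Z, mul(SSZ, SZ))), mul(SSSZ, Z))
  [3] S(add(add(Z, mul(SSZ, SZ)), mul(SSSZ, Z)))
  [4] S(add(mul(SSZ, SZ), mul(SSSZ, Z)))
  [5] S(add(add(SZ, mul(SZ, SZ)), mul(SSSZ, Z)))

Answer: after 5 steps: S(add(add(SZ, mul(SZ, SZ)), mul(SSSZ, Z)))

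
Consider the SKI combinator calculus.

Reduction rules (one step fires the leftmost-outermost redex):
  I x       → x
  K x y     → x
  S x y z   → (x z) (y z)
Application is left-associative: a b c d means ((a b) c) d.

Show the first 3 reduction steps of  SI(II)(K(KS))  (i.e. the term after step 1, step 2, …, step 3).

  start: SI(II)(K(KS))
  →1  I(K(KS))(II(K(KS)))
  →2  K(KS)(II(K(KS)))
  →3  KS

Answer: after 3 steps: KS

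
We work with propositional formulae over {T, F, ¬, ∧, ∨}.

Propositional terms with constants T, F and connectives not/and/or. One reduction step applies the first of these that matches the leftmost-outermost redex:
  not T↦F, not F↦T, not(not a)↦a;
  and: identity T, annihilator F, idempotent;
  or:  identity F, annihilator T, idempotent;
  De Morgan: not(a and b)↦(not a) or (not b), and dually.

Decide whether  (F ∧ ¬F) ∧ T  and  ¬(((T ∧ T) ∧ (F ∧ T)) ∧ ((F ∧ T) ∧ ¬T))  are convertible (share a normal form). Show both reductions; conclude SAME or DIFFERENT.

Answer: DIFFERENT — A ⇓ F, B ⇓ T

Derivation:
Term A:
  start: (F ∧ ¬F) ∧ T
  [1] F ∧ ¬F
  [2] F

Term B:
  start: ¬(((T ∧ T) ∧ (F ∧ T)) ∧ ((F ∧ T) ∧ ¬T))
  [1] ¬((T ∧ T) ∧ (F ∧ T)) ∨ ¬((F ∧ T) ∧ ¬T)
  [2] (¬(T ∧ T) ∨ ¬(F ∧ T)) ∨ ¬((F ∧ T) ∧ ¬T)
  [3] ((¬T ∨ ¬T) ∨ ¬(F ∧ T)) ∨ ¬((F ∧ T) ∧ ¬T)
  [4] (¬T ∨ ¬(F ∧ T)) ∨ ¬((F ∧ T) ∧ ¬T)
  [5] (F ∨ ¬(F ∧ T)) ∨ ¬((F ∧ T) ∧ ¬T)
  [6] ¬(F ∧ T) ∨ ¬((F ∧ T) ∧ ¬T)
  [7] (¬F ∨ ¬T) ∨ ¬((F ∧ T) ∧ ¬T)
  [8] (T ∨ ¬T) ∨ ¬((F ∧ T) ∧ ¬T)
  [9] T ∨ ¬((F ∧ T) ∧ ¬T)
  [10] T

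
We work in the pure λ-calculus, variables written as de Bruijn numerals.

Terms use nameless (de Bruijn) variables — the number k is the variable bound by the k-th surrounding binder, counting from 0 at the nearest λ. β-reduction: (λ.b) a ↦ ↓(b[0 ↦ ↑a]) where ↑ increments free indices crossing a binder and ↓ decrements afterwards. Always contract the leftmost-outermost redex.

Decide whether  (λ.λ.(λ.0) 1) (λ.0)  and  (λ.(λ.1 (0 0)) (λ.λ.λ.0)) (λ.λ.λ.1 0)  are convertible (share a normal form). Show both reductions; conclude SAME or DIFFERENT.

Answer: DIFFERENT — A ⇓ λ.λ.0, B ⇓ λ.λ.1 0

Reduction:
Term A:
  start: (λ.λ.(λ.0) 1) (λ.0)
  [1] λ.(λ.0) (λ.0)
  [2] λ.λ.0

Term B:
  start: (λ.(λ.1 (0 0)) (λ.λ.λ.0)) (λ.λ.λ.1 0)
  [1] (λ.(λ.λ.λ.1 0) (0 0)) (λ.λ.λ.0)
  [2] (λ.λ.λ.1 0) ((λ.λ.λ.0) (λ.λ.λ.0))
  [3] λ.λ.1 0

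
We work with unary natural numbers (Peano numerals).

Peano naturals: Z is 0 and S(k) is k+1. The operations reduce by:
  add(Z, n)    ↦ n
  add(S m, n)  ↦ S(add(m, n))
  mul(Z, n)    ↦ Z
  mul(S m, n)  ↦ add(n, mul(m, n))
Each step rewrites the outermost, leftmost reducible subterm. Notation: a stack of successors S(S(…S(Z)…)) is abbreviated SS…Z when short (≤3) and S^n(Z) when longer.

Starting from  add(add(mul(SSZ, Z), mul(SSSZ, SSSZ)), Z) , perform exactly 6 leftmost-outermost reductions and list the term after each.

  start: add(add(mul(SSZ, Z), mul(SSSZ, SSSZ)), Z)
  step 1: add(add(add(Z, mul(SZ, Z)), mul(SSSZ, SSSZ)), Z)
  step 2: add(add(mul(SZ, Z), mul(SSSZ, SSSZ)), Z)
  step 3: add(add(add(Z, mul(Z, Z)), mul(SSSZ, SSSZ)), Z)
  step 4: add(add(mul(Z, Z), mul(SSSZ, SSSZ)), Z)
  step 5: add(add(Z, mul(SSSZ, SSSZ)), Z)
  step 6: add(mul(SSSZ, SSSZ), Z)

Answer: after 6 steps: add(mul(SSSZ, SSSZ), Z)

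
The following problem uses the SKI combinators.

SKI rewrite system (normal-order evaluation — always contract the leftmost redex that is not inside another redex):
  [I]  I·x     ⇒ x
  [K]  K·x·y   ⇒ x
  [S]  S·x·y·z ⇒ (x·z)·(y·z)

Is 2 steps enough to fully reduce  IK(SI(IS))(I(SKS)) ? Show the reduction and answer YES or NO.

  start: IK(SI(IS))(I(SKS))
  step 1: K(SI(IS))(I(SKS))
  step 2: SI(IS)

Answer: NO — after 2 steps the term is SI(IS), not yet normal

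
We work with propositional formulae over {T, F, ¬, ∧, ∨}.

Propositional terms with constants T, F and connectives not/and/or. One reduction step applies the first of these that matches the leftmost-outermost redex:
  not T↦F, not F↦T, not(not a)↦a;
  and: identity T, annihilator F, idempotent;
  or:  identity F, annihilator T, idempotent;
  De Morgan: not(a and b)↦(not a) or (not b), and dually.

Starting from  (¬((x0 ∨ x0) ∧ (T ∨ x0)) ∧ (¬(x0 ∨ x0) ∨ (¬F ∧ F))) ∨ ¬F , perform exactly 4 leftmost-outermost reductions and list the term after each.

Answer: after 4 steps: ((¬x0 ∨ (¬T ∧ ¬x0)) ∧ (¬(x0 ∨ x0) ∨ (¬F ∧ F))) ∨ ¬F

Working:
  start: (¬((x0 ∨ x0) ∧ (T ∨ x0)) ∧ (¬(x0 ∨ x0) ∨ (¬F ∧ F))) ∨ ¬F
  →1  ((¬(x0 ∨ x0) ∨ ¬(T ∨ x0)) ∧ (¬(x0 ∨ x0) ∨ (¬F ∧ F))) ∨ ¬F
  →2  (((¬x0 ∧ ¬x0) ∨ ¬(T ∨ x0)) ∧ (¬(x0 ∨ x0) ∨ (¬F ∧ F))) ∨ ¬F
  →3  ((¬x0 ∨ ¬(T ∨ x0)) ∧ (¬(x0 ∨ x0) ∨ (¬F ∧ F))) ∨ ¬F
  →4  ((¬x0 ∨ (¬T ∧ ¬x0)) ∧ (¬(x0 ∨ x0) ∨ (¬F ∧ F))) ∨ ¬F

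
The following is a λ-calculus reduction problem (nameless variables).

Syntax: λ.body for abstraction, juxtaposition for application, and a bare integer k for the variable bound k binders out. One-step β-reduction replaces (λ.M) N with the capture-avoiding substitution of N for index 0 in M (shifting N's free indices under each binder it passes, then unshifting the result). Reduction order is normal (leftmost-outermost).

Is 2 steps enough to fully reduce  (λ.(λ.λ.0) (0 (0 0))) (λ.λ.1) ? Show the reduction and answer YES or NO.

Answer: YES — reaches normal form λ.0 in 2 ≤ 2 steps

Working:
  start: (λ.(λ.λ.0) (0 (0 0))) (λ.λ.1)
  step 1: (λ.λ.0) ((λ.λ.1) ((λ.λ.1) (λ.λ.1)))
  step 2: λ.0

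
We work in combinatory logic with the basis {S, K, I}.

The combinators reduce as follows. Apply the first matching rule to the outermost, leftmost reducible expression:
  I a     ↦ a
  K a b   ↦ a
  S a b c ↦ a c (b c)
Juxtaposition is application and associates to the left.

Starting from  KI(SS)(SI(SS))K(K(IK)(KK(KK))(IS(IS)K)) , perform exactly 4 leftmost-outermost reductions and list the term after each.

Answer: after 4 steps: K(SSK)(K(IK)(KK(KK))(IS(IS)K))

Working:
  start: KI(SS)(SI(SS))K(K(IK)(KK(KK))(IS(IS)K))
  →1  I(SI(SS))K(K(IK)(KK(KK))(IS(IS)K))
  →2  SI(SS)K(K(IK)(KK(KK))(IS(IS)K))
  →3  IK(SSK)(K(IK)(KK(KK))(IS(IS)K))
  →4  K(SSK)(K(IK)(KK(KK))(IS(IS)K))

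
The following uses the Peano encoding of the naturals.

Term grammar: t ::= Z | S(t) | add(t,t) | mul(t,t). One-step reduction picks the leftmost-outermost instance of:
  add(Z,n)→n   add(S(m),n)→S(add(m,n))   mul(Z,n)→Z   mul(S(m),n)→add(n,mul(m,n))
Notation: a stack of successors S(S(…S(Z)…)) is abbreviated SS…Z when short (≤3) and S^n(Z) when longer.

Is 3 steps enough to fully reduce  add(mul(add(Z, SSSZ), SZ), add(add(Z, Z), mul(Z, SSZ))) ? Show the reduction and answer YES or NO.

Answer: NO — after 3 steps the term is add(S(add(Z, mul(SSZ, SZ))), add(add(Z, Z), mul(Z, SSZ))), not yet normal

Working:
  start: add(mul(add(Z, SSSZ), SZ), add(add(Z, Z), mul(Z, SSZ)))
  step 1: add(mul(SSSZ, SZ), add(add(Z, Z), mul(Z, SSZ)))
  step 2: add(add(SZ, mul(SSZ, SZ)), add(add(Z, Z), mul(Z, SSZ)))
  step 3: add(S(add(Z, mul(SSZ, SZ))), add(add(Z, Z), mul(Z, SSZ)))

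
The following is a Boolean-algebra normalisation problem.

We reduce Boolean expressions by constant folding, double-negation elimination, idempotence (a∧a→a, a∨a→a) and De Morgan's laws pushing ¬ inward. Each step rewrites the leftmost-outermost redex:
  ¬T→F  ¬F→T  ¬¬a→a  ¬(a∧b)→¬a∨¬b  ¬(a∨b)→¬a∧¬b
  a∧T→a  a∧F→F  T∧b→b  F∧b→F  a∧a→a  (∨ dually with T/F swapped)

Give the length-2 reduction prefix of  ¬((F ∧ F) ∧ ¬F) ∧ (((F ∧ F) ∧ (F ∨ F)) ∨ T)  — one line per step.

  start: ¬((F ∧ F) ∧ ¬F) ∧ (((F ∧ F) ∧ (F ∨ F)) ∨ T)
  →1  (¬(F ∧ F) ∨ ¬¬F) ∧ (((F ∧ F) ∧ (F ∨ F)) ∨ T)
  →2  ((¬F ∨ ¬F) ∨ ¬¬F) ∧ (((F ∧ F) ∧ (F ∨ F)) ∨ T)

Answer: after 2 steps: ((¬F ∨ ¬F) ∨ ¬¬F) ∧ (((F ∧ F) ∧ (F ∨ F)) ∨ T)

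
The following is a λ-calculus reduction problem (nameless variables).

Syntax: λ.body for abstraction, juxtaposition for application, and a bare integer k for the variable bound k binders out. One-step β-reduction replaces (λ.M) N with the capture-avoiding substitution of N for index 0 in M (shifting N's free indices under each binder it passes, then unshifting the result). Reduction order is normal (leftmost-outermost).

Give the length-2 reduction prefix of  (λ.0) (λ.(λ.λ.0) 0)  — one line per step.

Answer: after 2 steps: λ.λ.0

Working:
  start: (λ.0) (λ.(λ.λ.0) 0)
  →1  λ.(λ.λ.0) 0
  →2  λ.λ.0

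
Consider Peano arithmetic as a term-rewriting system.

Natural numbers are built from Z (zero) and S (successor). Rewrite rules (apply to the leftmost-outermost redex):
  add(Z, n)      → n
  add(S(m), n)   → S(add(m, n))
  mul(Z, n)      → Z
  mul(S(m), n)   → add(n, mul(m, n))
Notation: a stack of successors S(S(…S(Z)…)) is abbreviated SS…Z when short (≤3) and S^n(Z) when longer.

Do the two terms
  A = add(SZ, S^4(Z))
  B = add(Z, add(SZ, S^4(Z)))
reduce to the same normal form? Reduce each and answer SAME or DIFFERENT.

Answer: SAME — A ⇓ S^5(Z), B ⇓ S^5(Z)

Derivation:
Term A:
  start: add(SZ, S^4(Z))
  →1  S(add(Z, S^4(Z)))
  →2  S^5(Z)

Term B:
  start: add(Z, add(SZ, S^4(Z)))
  →1  add(SZ, S^4(Z))
  →2  S(add(Z, S^4(Z)))
  →3  S^5(Z)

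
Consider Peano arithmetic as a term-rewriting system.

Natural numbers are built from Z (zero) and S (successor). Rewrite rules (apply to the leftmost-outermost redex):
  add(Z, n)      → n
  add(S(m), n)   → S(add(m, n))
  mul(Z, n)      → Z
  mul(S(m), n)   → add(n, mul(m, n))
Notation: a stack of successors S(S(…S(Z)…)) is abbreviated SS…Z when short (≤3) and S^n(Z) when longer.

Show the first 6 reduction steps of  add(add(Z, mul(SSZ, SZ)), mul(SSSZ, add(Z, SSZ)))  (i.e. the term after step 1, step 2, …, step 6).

Answer: after 6 steps: S(add(add(SZ, mul(Z, SZ)), mul(SSSZ, add(Z, SSZ))))

Reduction:
  start: add(add(Z, mul(SSZ, SZ)), mul(SSSZ, add(Z, SSZ)))
  step 1: add(mul(SSZ, SZ), mul(SSSZ, add(Z, SSZ)))
  step 2: add(add(SZ, mul(SZ, SZ)), mul(SSSZ, add(Z, SSZ)))
  step 3: add(S(add(Z, mul(SZ, SZ))), mul(SSSZ, add(Z, SSZ)))
  step 4: S(add(add(Z, mul(SZ, SZ)), mul(SSSZ, add(Z, SSZ))))
  step 5: S(add(mul(SZ, SZ), mul(SSSZ, add(Z, SSZ))))
  step 6: S(add(add(SZ, mul(Z, SZ)), mul(SSSZ, add(Z, SSZ))))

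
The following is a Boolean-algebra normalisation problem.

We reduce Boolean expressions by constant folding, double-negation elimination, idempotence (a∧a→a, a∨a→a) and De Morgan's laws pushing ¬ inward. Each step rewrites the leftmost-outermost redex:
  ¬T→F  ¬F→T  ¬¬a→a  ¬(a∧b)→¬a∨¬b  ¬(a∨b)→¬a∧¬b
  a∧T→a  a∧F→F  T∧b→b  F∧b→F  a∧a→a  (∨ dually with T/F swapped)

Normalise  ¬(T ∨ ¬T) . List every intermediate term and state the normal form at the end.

Answer: normal form = F  (in 3 steps)

Reduction:
  start: ¬(T ∨ ¬T)
  →1  ¬T ∧ ¬¬T
  →2  F ∧ ¬¬T
  →3  F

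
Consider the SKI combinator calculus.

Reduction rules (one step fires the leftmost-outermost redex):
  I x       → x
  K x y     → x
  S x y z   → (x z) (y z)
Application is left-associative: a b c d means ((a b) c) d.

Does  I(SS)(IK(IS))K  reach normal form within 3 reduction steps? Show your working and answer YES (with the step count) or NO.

Answer: NO — after 3 steps the term is SK(K(IS)K), not yet normal

Reduction:
  start: I(SS)(IK(IS))K
  [1] SS(IK(IS))K
  [2] SK(IK(IS)K)
  [3] SK(K(IS)K)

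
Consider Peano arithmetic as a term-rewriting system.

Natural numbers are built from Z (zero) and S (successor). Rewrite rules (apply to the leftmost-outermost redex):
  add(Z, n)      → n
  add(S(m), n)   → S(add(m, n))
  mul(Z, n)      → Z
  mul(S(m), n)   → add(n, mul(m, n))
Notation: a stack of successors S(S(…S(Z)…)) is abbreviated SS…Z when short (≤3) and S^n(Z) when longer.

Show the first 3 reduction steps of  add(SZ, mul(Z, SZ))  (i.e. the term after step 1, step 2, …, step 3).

  start: add(SZ, mul(Z, SZ))
  step 1: S(add(Z, mul(Z, SZ)))
  step 2: S(mul(Z, SZ))
  step 3: SZ

Answer: after 3 steps: SZ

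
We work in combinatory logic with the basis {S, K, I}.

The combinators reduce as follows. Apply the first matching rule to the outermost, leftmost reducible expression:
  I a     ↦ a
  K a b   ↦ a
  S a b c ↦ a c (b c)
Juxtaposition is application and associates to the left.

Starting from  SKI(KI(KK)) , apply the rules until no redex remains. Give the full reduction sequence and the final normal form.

Answer: normal form = I  (in 3 steps)

Reduction:
  start: SKI(KI(KK))
  step 1: K(KI(KK))(I(KI(KK)))
  step 2: KI(KK)
  step 3: I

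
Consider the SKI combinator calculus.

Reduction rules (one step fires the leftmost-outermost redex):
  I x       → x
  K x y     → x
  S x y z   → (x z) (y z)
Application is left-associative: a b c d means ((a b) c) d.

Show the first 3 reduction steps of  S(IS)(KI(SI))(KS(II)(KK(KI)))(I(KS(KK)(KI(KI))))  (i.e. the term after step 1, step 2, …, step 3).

  start: S(IS)(KI(SI))(KS(II)(KK(KI)))(I(KS(KK)(KI(KI))))
  →1  IS(KS(II)(KK(KI)))(KI(SI)(KS(II)(KK(KI))))(I(KS(KK)(KI(KI))))
  →2  S(KS(II)(KK(KI)))(KI(SI)(KS(II)(KK(KI))))(I(KS(KK)(KI(KI))))
  →3  KS(II)(KK(KI))(I(KS(KK)(KI(KI))))(KI(SI)(KS(II)(KK(KI)))(I(KS(KK)(KI(KI)))))

Answer: after 3 steps: KS(II)(KK(KI))(I(KS(KK)(KI(KI))))(KI(SI)(KS(II)(KK(KI)))(I(KS(KK)(KI(KI)))))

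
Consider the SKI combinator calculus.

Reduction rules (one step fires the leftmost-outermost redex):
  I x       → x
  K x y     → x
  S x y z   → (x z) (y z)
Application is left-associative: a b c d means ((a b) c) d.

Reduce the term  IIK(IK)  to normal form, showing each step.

Answer: normal form = KK  (in 3 steps)

Derivation:
  start: IIK(IK)
  →1  IK(IK)
  →2  K(IK)
  →3  KK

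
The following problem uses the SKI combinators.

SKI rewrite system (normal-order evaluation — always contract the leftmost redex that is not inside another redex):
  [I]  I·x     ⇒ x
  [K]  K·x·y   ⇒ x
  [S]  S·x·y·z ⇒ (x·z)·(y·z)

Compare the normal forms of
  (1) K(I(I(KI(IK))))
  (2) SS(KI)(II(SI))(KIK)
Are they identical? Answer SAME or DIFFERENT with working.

Answer: DIFFERENT — A ⇓ KI, B ⇓ I

Reduction:
Term A:
  start: K(I(I(KI(IK))))
  step 1: K(I(KI(IK)))
  step 2: K(KI(IK))
  step 3: KI

Term B:
  start: SS(KI)(II(SI))(KIK)
  step 1: S(II(SI))(KI(II(SI)))(KIK)
  step 2: II(SI)(KIK)(KI(II(SI))(KIK))
  step 3: I(SI)(KIK)(KI(II(SI))(KIK))
  step 4: SI(KIK)(KI(II(SI))(KIK))
  step 5: I(KI(II(SI))(KIK))(KIK(KI(II(SI))(KIK)))
  step 6: KI(II(SI))(KIK)(KIK(KI(II(SI))(KIK)))
  step 7: I(KIK)(KIK(KI(II(SI))(KIK)))
  step 8: KIK(KIK(KI(II(SI))(KIK)))
  step 9: I(KIK(KI(II(SI))(KIK)))
  step 10: KIK(KI(II(SI))(KIK))
  step 11: I(KI(II(SI))(KIK))
  step 12: KI(II(SI))(KIK)
  step 13: I(KIK)
  step 14: KIK
  step 15: I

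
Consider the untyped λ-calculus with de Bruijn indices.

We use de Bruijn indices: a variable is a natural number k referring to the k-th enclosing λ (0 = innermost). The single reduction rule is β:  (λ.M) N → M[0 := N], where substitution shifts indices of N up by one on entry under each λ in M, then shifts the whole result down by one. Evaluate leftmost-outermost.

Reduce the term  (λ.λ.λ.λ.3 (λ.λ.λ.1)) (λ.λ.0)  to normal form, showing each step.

  start: (λ.λ.λ.λ.3 (λ.λ.λ.1)) (λ.λ.0)
  step 1: λ.λ.λ.(λ.λ.0) (λ.λ.λ.1)
  step 2: λ.λ.λ.λ.0

Answer: normal form = λ.λ.λ.λ.0  (in 2 steps)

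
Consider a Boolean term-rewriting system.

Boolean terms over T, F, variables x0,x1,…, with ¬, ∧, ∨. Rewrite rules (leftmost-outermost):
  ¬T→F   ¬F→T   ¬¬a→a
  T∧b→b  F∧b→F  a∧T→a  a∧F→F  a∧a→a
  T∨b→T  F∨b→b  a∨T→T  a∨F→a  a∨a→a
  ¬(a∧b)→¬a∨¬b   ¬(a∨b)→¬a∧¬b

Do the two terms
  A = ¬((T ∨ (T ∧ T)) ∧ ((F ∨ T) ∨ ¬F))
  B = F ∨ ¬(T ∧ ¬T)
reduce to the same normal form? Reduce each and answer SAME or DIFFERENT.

Term A:
  start: ¬((T ∨ (T ∧ T)) ∧ ((F ∨ T) ∨ ¬F))
  →1  ¬(T ∨ (T ∧ T)) ∨ ¬((F ∨ T) ∨ ¬F)
  →2  (¬T ∧ ¬(T ∧ T)) ∨ ¬((F ∨ T) ∨ ¬F)
  →3  (F ∧ ¬(T ∧ T)) ∨ ¬((F ∨ T) ∨ ¬F)
  →4  F ∨ ¬((F ∨ T) ∨ ¬F)
  →5  ¬((F ∨ T) ∨ ¬F)
  →6  ¬(F ∨ T) ∧ ¬¬F
  →7  (¬F ∧ ¬T) ∧ ¬¬F
  →8  (T ∧ ¬T) ∧ ¬¬F
  →9  ¬T ∧ ¬¬F
  →10  F ∧ ¬¬F
  →11  F

Term B:
  start: F ∨ ¬(T ∧ ¬T)
  →1  ¬(T ∧ ¬T)
  →2  ¬T ∨ ¬¬T
  →3  F ∨ ¬¬T
  →4  ¬¬T
  →5  T

Answer: DIFFERENT — A ⇓ F, B ⇓ T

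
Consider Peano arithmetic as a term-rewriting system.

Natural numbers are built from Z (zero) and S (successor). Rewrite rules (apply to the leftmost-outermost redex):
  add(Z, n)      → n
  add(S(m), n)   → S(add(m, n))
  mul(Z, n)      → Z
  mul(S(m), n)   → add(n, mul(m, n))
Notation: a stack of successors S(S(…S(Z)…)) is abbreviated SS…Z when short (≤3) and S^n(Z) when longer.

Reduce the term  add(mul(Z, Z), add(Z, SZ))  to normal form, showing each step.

  start: add(mul(Z, Z), add(Z, SZ))
  →1  add(Z, add(Z, SZ))
  →2  add(Z, SZ)
  →3  SZ

Answer: normal form = SZ  (in 3 steps)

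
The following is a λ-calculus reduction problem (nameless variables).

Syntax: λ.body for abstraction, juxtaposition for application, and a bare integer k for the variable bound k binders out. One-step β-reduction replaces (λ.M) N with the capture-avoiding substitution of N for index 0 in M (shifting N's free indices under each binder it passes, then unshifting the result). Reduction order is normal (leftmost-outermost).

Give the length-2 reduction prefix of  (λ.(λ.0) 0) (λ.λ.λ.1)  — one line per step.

  start: (λ.(λ.0) 0) (λ.λ.λ.1)
  →1  (λ.0) (λ.λ.λ.1)
  →2  λ.λ.λ.1

Answer: after 2 steps: λ.λ.λ.1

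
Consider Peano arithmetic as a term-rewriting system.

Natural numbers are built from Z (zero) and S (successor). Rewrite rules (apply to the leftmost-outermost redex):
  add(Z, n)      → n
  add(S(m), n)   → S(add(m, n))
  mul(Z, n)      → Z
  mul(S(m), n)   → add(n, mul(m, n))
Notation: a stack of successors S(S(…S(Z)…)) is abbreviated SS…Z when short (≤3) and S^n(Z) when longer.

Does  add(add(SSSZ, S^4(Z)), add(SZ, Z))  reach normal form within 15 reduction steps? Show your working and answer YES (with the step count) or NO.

Answer: YES — reaches normal form S^8(Z) in 14 ≤ 15 steps

Derivation:
  start: add(add(SSSZ, S^4(Z)), add(SZ, Z))
  →1  add(S(add(SSZ, S^4(Z))), add(SZ, Z))
  →2  S(add(add(SSZ, S^4(Z)), add(SZ, Z)))
  →3  S(add(S(add(SZ, S^4(Z))), add(SZ, Z)))
  →4  S(S(add(add(SZ, S^4(Z)), add(SZ, Z))))
  →5  S(S(add(S(add(Z, S^4(Z))), add(SZ, Z))))
  →6  S(S(S(add(add(Z, S^4(Z)), add(SZ, Z)))))
  →7  S(S(S(add(S^4(Z), add(SZ, Z)))))
  →8  S(S(S(S(add(SSSZ, add(SZ, Z))))))
  →9  S(S(S(S(S(add(SSZ, add(SZ, Z)))))))
  →10  S(S(S(S(S(S(add(SZ, add(SZ, Z))))))))
  →11  S(S(S(S(S(S(S(add(Z, add(SZ, Z)))))))))
  →12  S(S(S(S(S(S(S(add(SZ, Z))))))))
  →13  S(S(S(S(S(S(S(S(add(Z, Z)))))))))
  →14  S^8(Z)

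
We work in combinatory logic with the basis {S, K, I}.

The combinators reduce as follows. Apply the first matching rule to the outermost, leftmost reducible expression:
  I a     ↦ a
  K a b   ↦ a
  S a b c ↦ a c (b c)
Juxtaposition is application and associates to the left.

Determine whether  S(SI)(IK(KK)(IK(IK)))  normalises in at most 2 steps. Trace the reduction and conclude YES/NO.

Answer: YES — reaches normal form S(SI)(KK) in 2 ≤ 2 steps

Reduction:
  start: S(SI)(IK(KK)(IK(IK)))
  [1] S(SI)(K(KK)(IK(IK)))
  [2] S(SI)(KK)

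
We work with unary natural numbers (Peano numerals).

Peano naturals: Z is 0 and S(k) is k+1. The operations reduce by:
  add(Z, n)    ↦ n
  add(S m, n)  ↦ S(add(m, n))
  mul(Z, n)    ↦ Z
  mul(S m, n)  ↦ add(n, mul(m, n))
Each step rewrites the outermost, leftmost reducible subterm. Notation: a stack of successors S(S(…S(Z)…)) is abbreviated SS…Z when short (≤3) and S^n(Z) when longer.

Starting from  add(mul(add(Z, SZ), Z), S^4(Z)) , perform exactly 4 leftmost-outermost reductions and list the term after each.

  start: add(mul(add(Z, SZ), Z), S^4(Z))
  →1  add(mul(SZ, Z), S^4(Z))
  →2  add(add(Z, mul(Z, Z)), S^4(Z))
  →3  add(mul(Z, Z), S^4(Z))
  →4  add(Z, S^4(Z))

Answer: after 4 steps: add(Z, S^4(Z))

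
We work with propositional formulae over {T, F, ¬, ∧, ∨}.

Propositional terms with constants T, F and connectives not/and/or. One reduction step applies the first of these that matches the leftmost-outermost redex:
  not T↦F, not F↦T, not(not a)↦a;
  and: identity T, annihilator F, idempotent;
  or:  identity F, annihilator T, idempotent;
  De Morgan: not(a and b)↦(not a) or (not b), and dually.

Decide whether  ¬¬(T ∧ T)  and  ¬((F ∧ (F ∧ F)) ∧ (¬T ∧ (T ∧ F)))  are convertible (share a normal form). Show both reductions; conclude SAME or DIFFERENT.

Answer: SAME — A ⇓ T, B ⇓ T

Working:
Term A:
  start: ¬¬(T ∧ T)
  [1] T ∧ T
  [2] T

Term B:
  start: ¬((F ∧ (F ∧ F)) ∧ (¬T ∧ (T ∧ F)))
  [1] ¬(F ∧ (F ∧ F)) ∨ ¬(¬T ∧ (T ∧ F))
  [2] (¬F ∨ ¬(F ∧ F)) ∨ ¬(¬T ∧ (T ∧ F))
  [3] (T ∨ ¬(F ∧ F)) ∨ ¬(¬T ∧ (T ∧ F))
  [4] T ∨ ¬(¬T ∧ (T ∧ F))
  [5] T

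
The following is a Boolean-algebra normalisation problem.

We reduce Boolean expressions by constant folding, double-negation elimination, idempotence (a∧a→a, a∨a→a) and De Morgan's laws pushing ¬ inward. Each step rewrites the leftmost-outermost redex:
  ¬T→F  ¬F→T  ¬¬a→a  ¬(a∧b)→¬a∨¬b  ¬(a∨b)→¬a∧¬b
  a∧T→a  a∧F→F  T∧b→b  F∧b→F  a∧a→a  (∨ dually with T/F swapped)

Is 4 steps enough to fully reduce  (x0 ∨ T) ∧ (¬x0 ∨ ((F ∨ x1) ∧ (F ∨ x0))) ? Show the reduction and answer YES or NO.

Answer: YES — reaches normal form ¬x0 ∨ (x1 ∧ x0) in 4 ≤ 4 steps

Reduction:
  start: (x0 ∨ T) ∧ (¬x0 ∨ ((F ∨ x1) ∧ (F ∨ x0)))
  step 1: T ∧ (¬x0 ∨ ((F ∨ x1) ∧ (F ∨ x0)))
  step 2: ¬x0 ∨ ((F ∨ x1) ∧ (F ∨ x0))
  step 3: ¬x0 ∨ (x1 ∧ (F ∨ x0))
  step 4: ¬x0 ∨ (x1 ∧ x0)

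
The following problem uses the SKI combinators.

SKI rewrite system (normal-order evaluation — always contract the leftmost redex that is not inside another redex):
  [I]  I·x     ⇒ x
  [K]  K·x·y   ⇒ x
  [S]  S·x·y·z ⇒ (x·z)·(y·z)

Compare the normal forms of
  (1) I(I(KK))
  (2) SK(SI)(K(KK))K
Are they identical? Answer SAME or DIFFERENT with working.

Term A:
  start: I(I(KK))
  step 1: I(KK)
  step 2: KK

Term B:
  start: SK(SI)(K(KK))K
  step 1: K(K(KK))(SI(K(KK)))K
  step 2: K(KK)K
  step 3: KK

Answer: SAME — A ⇓ KK, B ⇓ KK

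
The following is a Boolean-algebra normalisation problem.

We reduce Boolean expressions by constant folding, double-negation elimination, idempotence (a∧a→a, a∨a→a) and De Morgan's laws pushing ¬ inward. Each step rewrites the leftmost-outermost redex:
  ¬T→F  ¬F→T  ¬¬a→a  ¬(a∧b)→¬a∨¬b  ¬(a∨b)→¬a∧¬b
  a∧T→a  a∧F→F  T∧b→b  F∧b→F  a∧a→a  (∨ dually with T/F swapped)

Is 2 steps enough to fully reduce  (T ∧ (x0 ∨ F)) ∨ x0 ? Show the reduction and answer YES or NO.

Answer: NO — after 2 steps the term is x0 ∨ x0, not yet normal

Derivation:
  start: (T ∧ (x0 ∨ F)) ∨ x0
  [1] (x0 ∨ F) ∨ x0
  [2] x0 ∨ x0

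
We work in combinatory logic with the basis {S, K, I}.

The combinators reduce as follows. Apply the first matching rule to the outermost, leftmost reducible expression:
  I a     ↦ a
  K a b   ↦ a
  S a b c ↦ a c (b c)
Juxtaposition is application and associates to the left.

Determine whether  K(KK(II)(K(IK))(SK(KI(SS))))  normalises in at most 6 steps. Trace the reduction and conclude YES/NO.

  start: K(KK(II)(K(IK))(SK(KI(SS))))
  step 1: K(K(K(IK))(SK(KI(SS))))
  step 2: K(K(IK))
  step 3: K(KK)

Answer: YES — reaches normal form K(KK) in 3 ≤ 6 steps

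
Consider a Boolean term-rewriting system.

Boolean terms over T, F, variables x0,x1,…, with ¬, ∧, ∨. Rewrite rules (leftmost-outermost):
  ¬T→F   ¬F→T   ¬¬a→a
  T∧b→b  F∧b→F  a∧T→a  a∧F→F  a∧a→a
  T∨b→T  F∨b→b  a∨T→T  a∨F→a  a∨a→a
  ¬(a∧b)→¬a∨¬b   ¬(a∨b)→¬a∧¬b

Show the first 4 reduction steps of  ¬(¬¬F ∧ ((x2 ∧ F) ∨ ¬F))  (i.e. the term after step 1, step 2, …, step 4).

  start: ¬(¬¬F ∧ ((x2 ∧ F) ∨ ¬F))
  step 1: ¬¬¬F ∨ ¬((x2 ∧ F) ∨ ¬F)
  step 2: ¬F ∨ ¬((x2 ∧ F) ∨ ¬F)
  step 3: T ∨ ¬((x2 ∧ F) ∨ ¬F)
  step 4: T

Answer: after 4 steps: T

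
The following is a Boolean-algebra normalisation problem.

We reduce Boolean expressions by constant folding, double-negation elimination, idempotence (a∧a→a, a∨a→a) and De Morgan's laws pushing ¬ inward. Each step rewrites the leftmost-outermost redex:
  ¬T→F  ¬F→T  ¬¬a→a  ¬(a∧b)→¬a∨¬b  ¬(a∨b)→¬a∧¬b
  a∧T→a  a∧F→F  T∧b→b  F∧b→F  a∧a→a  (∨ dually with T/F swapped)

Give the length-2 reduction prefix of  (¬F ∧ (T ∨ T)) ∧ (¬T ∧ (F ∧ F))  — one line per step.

Answer: after 2 steps: (T ∨ T) ∧ (¬T ∧ (F ∧ F))

Derivation:
  start: (¬F ∧ (T ∨ T)) ∧ (¬T ∧ (F ∧ F))
  →1  (T ∧ (T ∨ T)) ∧ (¬T ∧ (F ∧ F))
  →2  (T ∨ T) ∧ (¬T ∧ (F ∧ F))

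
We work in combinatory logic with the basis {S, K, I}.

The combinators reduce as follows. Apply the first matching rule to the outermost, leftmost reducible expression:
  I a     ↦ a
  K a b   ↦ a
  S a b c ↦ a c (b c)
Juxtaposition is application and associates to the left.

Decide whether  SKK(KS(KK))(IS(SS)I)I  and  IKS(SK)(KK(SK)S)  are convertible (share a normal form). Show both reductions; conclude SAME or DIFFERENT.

Answer: DIFFERENT — A ⇓ S(S(SS)I)I, B ⇓ S(KS)

Working:
Term A:
  start: SKK(KS(KK))(IS(SS)I)I
  step 1: K(KS(KK))(K(KS(KK)))(IS(SS)I)I
  step 2: KS(KK)(IS(SS)I)I
  step 3: S(IS(SS)I)I
  step 4: S(S(SS)I)I

Term B:
  start: IKS(SK)(KK(SK)S)
  step 1: KS(SK)(KK(SK)S)
  step 2: S(KK(SK)S)
  step 3: S(KS)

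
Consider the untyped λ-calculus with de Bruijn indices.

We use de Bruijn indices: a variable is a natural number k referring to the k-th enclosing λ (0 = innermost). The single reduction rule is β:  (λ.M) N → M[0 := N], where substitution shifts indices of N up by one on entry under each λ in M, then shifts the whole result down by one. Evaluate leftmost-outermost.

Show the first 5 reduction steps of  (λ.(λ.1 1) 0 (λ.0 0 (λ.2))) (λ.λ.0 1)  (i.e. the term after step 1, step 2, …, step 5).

  start: (λ.(λ.1 1) 0 (λ.0 0 (λ.2))) (λ.λ.0 1)
  [1] (λ.(λ.λ.0 1) (λ.λ.0 1)) (λ.λ.0 1) (λ.0 0 (λ.λ.λ.0 1))
  [2] (λ.λ.0 1) (λ.λ.0 1) (λ.0 0 (λ.λ.λ.0 1))
  [3] (λ.0 (λ.λ.0 1)) (λ.0 0 (λ.λ.λ.0 1))
  [4] (λ.0 0 (λ.λ.λ.0 1)) (λ.λ.0 1)
  [5] (λ.λ.0 1) (λ.λ.0 1) (λ.λ.λ.0 1)

Answer: after 5 steps: (λ.λ.0 1) (λ.λ.0 1) (λ.λ.λ.0 1)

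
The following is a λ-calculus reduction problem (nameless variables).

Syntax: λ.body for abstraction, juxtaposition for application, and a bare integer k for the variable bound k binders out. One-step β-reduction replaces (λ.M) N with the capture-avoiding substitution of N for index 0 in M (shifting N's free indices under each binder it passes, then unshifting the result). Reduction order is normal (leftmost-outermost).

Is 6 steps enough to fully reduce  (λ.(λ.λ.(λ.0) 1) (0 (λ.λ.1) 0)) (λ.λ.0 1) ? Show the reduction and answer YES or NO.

Answer: YES — reaches normal form λ.λ.0 (λ.λ.1) in 6 ≤ 6 steps

Derivation:
  start: (λ.(λ.λ.(λ.0) 1) (0 (λ.λ.1) 0)) (λ.λ.0 1)
  →1  (λ.λ.(λ.0) 1) ((λ.λ.0 1) (λ.λ.1) (λ.λ.0 1))
  →2  λ.(λ.0) ((λ.λ.0 1) (λ.λ.1) (λ.λ.0 1))
  →3  λ.(λ.λ.0 1) (λ.λ.1) (λ.λ.0 1)
  →4  λ.(λ.0 (λ.λ.1)) (λ.λ.0 1)
  →5  λ.(λ.λ.0 1) (λ.λ.1)
  →6  λ.λ.0 (λ.λ.1)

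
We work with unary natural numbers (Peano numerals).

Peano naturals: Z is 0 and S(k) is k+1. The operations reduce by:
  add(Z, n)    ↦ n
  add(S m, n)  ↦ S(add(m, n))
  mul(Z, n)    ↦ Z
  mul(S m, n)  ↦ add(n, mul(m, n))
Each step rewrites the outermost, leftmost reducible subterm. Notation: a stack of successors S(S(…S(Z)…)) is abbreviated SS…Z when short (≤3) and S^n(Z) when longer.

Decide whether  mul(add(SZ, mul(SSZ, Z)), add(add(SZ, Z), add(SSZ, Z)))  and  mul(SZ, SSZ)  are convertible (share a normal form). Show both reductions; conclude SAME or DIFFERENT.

Term A:
  start: mul(add(SZ, mul(SSZ, Z)), add(add(SZ, Z), add(SSZ, Z)))
  [1] mul(S(add(Z, mul(SSZ, Z))), add(add(SZ, Z), add(SSZ, Z)))
  [2] add(add(add(SZ, Z), add(SSZ, Z)), mul(add(Z, mul(SSZ, Z)), add(add(SZ, Z), add(SSZ, Z))))
  [3] add(add(S(add(Z, Z)), add(SSZ, Z)), mul(add(Z, mul(SSZ, Z)), add(add(SZ, Z), add(SSZ, Z))))
  [4] add(S(add(add(Z, Z), add(SSZ, Z))), mul(add(Z, mul(SSZ, Z)), add(add(SZ, Z), add(SSZ, Z))))
  [5] S(add(add(add(Z, Z), add(SSZ, Z)), mul(add(Z, mul(SSZ, Z)), add(add(SZ, Z), add(SSZ, Z)))))
  [6] S(add(add(Z, add(SSZ, Z)), mul(add(Z, mul(SSZ, Z)), add(add(SZ, Z), add(SSZ, Z)))))
  [7] S(add(add(SSZ, Z), mul(add(Z, mul(SSZ, Z)), add(add(SZ, Z), add(SSZ, Z)))))
  [8] S(add(S(add(SZ, Z)), mul(add(Z, mul(SSZ, Z)), add(add(SZ, Z), add(SSZ, Z)))))
  [9] S(S(add(add(SZ, Z), mul(add(Z, mul(SSZ, Z)), add(add(SZ, Z), add(SSZ, Z))))))
  [10] S(S(add(S(add(Z, Z)), mul(add(Z, mul(SSZ, Z)), add(add(SZ, Z), add(SSZ, Z))))))
  [11] S(S(S(add(add(Z, Z), mul(add(Z, mul(SSZ, Z)), add(add(SZ, Z), add(SSZ, Z)))))))
  [12] S(S(S(add(Z, mul(add(Z, mul(SSZ, Z)), add(add(SZ, Z), add(SSZ, Z)))))))
  [13] S(S(S(mul(add(Z, mul(SSZ, Z)), add(add(SZ, Z), add(SSZ, Z))))))
  [14] S(S(S(mul(mul(SSZ, Z), add(add(SZ, Z), add(SSZ, Z))))))
  [15] S(S(S(mul(add(Z, mul(SZ, Z)), add(add(SZ, Z), add(SSZ, Z))))))
  [16] S(S(S(mul(mul(SZ, Z), add(add(SZ, Z), add(SSZ, Z))))))
  [17] S(S(S(mul(add(Z, mul(Z, Z)), add(add(SZ, Z), add(SSZ, Z))))))
  [18] S(S(S(mul(mul(Z, Z), add(add(SZ, Z), add(SSZ, Z))))))
  [19] S(S(S(mul(Z, add(add(SZ, Z), add(SSZ, Z))))))
  [20] SSSZ

Term B:
  start: mul(SZ, SSZ)
  [1] add(SSZ, mul(Z, SSZ))
  [2] S(add(SZ, mul(Z, SSZ)))
  [3] S(S(add(Z, mul(Z, SSZ))))
  [4] S(S(mul(Z, SSZ)))
  [5] SSZ

Answer: DIFFERENT — A ⇓ SSSZ, B ⇓ SSZ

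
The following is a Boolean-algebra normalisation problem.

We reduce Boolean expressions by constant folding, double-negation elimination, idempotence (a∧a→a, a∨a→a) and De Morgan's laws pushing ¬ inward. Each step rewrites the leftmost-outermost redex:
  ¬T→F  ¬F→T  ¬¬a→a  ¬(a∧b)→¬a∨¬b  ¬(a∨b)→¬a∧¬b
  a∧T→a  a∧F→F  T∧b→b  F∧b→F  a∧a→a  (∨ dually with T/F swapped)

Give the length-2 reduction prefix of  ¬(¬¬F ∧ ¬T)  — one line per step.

Answer: after 2 steps: ¬F ∨ ¬¬T

Reduction:
  start: ¬(¬¬F ∧ ¬T)
  [1] ¬¬¬F ∨ ¬¬T
  [2] ¬F ∨ ¬¬T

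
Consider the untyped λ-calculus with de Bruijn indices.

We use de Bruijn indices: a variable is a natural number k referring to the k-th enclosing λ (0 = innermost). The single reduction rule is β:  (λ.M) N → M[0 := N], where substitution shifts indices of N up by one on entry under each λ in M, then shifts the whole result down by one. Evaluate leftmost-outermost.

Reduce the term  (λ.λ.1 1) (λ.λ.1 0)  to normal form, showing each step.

  start: (λ.λ.1 1) (λ.λ.1 0)
  step 1: λ.(λ.λ.1 0) (λ.λ.1 0)
  step 2: λ.λ.(λ.λ.1 0) 0
  step 3: λ.λ.λ.1 0

Answer: normal form = λ.λ.λ.1 0  (in 3 steps)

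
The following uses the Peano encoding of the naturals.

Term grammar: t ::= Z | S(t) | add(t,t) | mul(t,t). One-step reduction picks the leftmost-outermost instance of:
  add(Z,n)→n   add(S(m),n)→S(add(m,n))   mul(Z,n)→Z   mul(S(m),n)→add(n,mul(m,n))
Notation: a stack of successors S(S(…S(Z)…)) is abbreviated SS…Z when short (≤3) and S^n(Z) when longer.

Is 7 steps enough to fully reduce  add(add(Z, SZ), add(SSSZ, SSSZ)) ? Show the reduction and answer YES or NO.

  start: add(add(Z, SZ), add(SSSZ, SSSZ))
  step 1: add(SZ, add(SSSZ, SSSZ))
  step 2: S(add(Z, add(SSSZ, SSSZ)))
  step 3: S(add(SSSZ, SSSZ))
  step 4: S(S(add(SSZ, SSSZ)))
  step 5: S(S(S(add(SZ, SSSZ))))
  step 6: S(S(S(S(add(Z, SSSZ)))))
  step 7: S^7(Z)

Answer: YES — reaches normal form S^7(Z) in 7 ≤ 7 steps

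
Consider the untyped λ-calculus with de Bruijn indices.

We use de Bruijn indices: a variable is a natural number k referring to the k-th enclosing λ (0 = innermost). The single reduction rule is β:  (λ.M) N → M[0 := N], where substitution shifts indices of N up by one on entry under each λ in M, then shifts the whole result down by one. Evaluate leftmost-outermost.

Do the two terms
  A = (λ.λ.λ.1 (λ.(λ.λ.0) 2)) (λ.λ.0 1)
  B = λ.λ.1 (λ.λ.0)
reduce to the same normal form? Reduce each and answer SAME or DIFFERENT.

Answer: SAME — A ⇓ λ.λ.1 (λ.λ.0), B ⇓ λ.λ.1 (λ.λ.0)

Working:
Term A:
  start: (λ.λ.λ.1 (λ.(λ.λ.0) 2)) (λ.λ.0 1)
  step 1: λ.λ.1 (λ.(λ.λ.0) 2)
  step 2: λ.λ.1 (λ.λ.0)

Term B:
  start: λ.λ.1 (λ.λ.0)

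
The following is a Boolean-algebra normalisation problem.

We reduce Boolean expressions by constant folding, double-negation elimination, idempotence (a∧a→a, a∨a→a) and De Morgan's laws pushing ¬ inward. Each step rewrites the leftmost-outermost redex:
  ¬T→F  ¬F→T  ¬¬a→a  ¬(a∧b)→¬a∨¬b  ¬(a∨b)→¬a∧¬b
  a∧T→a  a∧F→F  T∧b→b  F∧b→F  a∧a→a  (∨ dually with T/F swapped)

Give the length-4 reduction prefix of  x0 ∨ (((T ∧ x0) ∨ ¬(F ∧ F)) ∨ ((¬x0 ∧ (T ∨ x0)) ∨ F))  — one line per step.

  start: x0 ∨ (((T ∧ x0) ∨ ¬(F ∧ F)) ∨ ((¬x0 ∧ (T ∨ x0)) ∨ F))
  →1  x0 ∨ ((x0 ∨ ¬(F ∧ F)) ∨ ((¬x0 ∧ (T ∨ x0)) ∨ F))
  →2  x0 ∨ ((x0 ∨ (¬F ∨ ¬F)) ∨ ((¬x0 ∧ (T ∨ x0)) ∨ F))
  →3  x0 ∨ ((x0 ∨ ¬F) ∨ ((¬x0 ∧ (T ∨ x0)) ∨ F))
  →4  x0 ∨ ((x0 ∨ T) ∨ ((¬x0 ∧ (T ∨ x0)) ∨ F))

Answer: after 4 steps: x0 ∨ ((x0 ∨ T) ∨ ((¬x0 ∧ (T ∨ x0)) ∨ F))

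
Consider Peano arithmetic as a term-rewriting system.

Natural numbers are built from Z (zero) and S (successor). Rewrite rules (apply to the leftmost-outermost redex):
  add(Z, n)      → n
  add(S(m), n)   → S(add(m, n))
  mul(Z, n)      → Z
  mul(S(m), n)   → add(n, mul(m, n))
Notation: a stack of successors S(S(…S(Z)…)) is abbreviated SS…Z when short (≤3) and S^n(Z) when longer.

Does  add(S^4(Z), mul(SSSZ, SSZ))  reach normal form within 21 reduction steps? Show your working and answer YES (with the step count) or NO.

Answer: YES — reaches normal form S^10(Z) in 18 ≤ 21 steps

Derivation:
  start: add(S^4(Z), mul(SSSZ, SSZ))
  →1  S(add(SSSZ, mul(SSSZ, SSZ)))
  →2  S(S(add(SSZ, mul(SSSZ, SSZ))))
  →3  S(S(S(add(SZ, mul(SSSZ, SSZ)))))
  →4  S(S(S(S(add(Z, mul(SSSZ, SSZ))))))
  →5  S(S(S(S(mul(SSSZ, SSZ)))))
  →6  S(S(S(S(add(SSZ, mul(SSZ, SSZ))))))
  →7  S(S(S(S(S(add(SZ, mul(SSZ, SSZ)))))))
  →8  S(S(S(S(S(S(add(Z, mul(SSZ, SSZ))))))))
  →9  S(S(S(S(S(S(mul(SSZ, SSZ)))))))
  →10  S(S(S(S(S(S(add(SSZ, mul(SZ, SSZ))))))))
  →11  S(S(S(S(S(S(S(add(SZ, mul(SZ, SSZ)))))))))
  →12  S(S(S(S(S(S(S(S(add(Z, mul(SZ, SSZ))))))))))
  →13  S(S(S(S(S(S(S(S(mul(SZ, SSZ)))))))))
  →14  S(S(S(S(S(S(S(S(add(SSZ, mul(Z, SSZ))))))))))
  →15  S(S(S(S(S(S(S(S(S(add(SZ, mul(Z, SSZ)))))))))))
  →16  S(S(S(S(S(S(S(S(S(S(add(Z, mul(Z, SSZ))))))))))))
  →17  S(S(S(S(S(S(S(S(S(S(mul(Z, SSZ)))))))))))
  →18  S^10(Z)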